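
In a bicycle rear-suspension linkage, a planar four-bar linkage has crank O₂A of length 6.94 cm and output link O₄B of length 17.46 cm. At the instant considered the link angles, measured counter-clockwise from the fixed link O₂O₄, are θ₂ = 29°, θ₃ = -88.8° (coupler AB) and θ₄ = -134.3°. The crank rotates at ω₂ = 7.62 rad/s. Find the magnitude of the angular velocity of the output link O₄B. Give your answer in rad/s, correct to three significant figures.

3.76

ω₂ = 7.62 rad/s
Differentiating the loop-closure r₂e^{iθ₂}+r₃e^{iθ₃}=r₁+r₄e^{iθ₄} gives r₂ω₂e^{iθ₂}+r₃ω₃e^{iθ₃}=r₄ω₄e^{iθ₄}.
Eliminating the other unknown: ω₄ = r₂ω₂ sin(θ₂−θ₃) / [r₄ sin(θ₄−θ₃)].
Numerator sine = +0.88458; denominator sine = -0.71325.
Result = 0.0694·7.62·(+0.88458) / (0.1746·(-0.71325)) = -3.7563 rad/s; magnitude 3.7563 rad/s.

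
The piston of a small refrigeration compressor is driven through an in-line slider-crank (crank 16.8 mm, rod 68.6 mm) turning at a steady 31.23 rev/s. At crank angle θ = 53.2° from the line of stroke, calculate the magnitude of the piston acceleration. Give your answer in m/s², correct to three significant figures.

344

ω = 2π·31.2 = 196.2 rad/s
x(θ) = r cosθ + √(L² − r² sin²θ); with ω constant, a = ω²·d²x/dθ².
d²x/dθ² = −r cosθ − r²(cos2θ)/√u − r⁴ sin²2θ/(4u^{3/2}),  u = L² − r² sin²θ = 0.004525 m².
Substituting r = 0.0168 m, L = 0.0686 m, θ = 53.2°: d²x/dθ² = -0.0089392 m.
a = ω²·d²x/dθ² = (196.2)²·(-0.0089392) = -344.19 m/s²;  |a| = 344.19 m/s².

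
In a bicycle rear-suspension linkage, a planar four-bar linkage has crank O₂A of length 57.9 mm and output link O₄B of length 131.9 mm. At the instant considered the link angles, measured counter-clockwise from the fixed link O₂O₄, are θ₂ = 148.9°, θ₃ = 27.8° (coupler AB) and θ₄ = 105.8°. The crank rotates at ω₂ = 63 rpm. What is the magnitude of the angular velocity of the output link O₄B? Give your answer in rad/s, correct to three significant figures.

2.54

ω₂ = 6.597 rad/s (from 63 rpm).
Differentiating the loop-closure r₂e^{iθ₂}+r₃e^{iθ₃}=r₁+r₄e^{iθ₄} gives r₂ω₂e^{iθ₂}+r₃ω₃e^{iθ₃}=r₄ω₄e^{iθ₄}.
Eliminating the other unknown: ω₄ = r₂ω₂ sin(θ₂−θ₃) / [r₄ sin(θ₄−θ₃)].
Numerator sine = +0.85627; denominator sine = +0.97815.
Result = 0.0579·6.597·(+0.85627) / (0.1319·(+0.97815)) = +2.5352 rad/s; magnitude 2.5352 rad/s.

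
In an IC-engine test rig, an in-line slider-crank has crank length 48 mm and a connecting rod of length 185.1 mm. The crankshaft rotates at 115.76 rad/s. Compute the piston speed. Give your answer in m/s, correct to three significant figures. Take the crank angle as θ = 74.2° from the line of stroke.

ω = 115.8 rad/s
For an in-line slider-crank, x = r cosθ + √(L² − r² sin²θ), so v = −rω sinθ·[1 + r cosθ/√(L² − r² sin²θ)].
With r = 0.048 m, L = 0.1851 m, θ = 74.2°: √(L² − r² sin²θ) = 0.17925 m.
v = −0.048·115.8·0.96222·[1 + 0.048·0.27228/0.17925] = -5.7364 m/s.
|v| = 5.7364 m/s.

5.74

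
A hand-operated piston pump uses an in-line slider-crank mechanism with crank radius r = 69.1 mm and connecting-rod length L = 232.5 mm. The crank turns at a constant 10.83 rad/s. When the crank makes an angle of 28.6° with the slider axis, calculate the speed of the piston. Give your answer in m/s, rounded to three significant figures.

0.453

ω = 10.83 rad/s
For an in-line slider-crank, x = r cosθ + √(L² − r² sin²θ), so v = −rω sinθ·[1 + r cosθ/√(L² − r² sin²θ)].
With r = 0.0691 m, L = 0.2325 m, θ = 28.6°: √(L² − r² sin²θ) = 0.23014 m.
v = −0.0691·10.83·0.47869·[1 + 0.0691·0.87798/0.23014] = -0.45267 m/s.
|v| = 0.45267 m/s.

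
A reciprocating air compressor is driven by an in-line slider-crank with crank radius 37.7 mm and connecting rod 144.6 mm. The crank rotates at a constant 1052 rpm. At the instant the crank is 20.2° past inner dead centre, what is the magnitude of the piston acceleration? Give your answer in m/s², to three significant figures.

ω = 2π·1052/60 = 110.2 rad/s
x(θ) = r cosθ + √(L² − r² sin²θ); with ω constant, a = ω²·d²x/dθ².
d²x/dθ² = −r cosθ − r²(cos2θ)/√u − r⁴ sin²2θ/(4u^{3/2}),  u = L² − r² sin²θ = 0.0207397 m².
Substituting r = 0.0377 m, L = 0.1446 m, θ = 20.2°: d²x/dθ² = -0.042968 m.
a = ω²·d²x/dθ² = (110.2)²·(-0.042968) = -521.48 m/s²;  |a| = 521.48 m/s².

521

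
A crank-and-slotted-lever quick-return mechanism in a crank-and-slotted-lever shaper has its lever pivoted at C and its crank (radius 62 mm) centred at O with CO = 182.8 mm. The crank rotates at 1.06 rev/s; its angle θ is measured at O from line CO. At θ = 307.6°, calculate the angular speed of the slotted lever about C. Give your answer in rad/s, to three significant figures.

ω = 6.66 rad/s (from 1.06 rev/s).
Crank pin A relative to C: A = (d + r cosθ, r sinθ); lever angle φ = atan2(r sinθ, d + r cosθ).
Differentiating tanφ: φ̇ = rω(d cosθ + r)/(d² + r² + 2dr cosθ).
d² + r² + 2dr cosθ = |CA|² = 0.0510901 m²;  d cosθ + r = +0.17353 m.
|ω_lever| = |0.062·6.66·+0.17353| / 0.0510901 = 1.4026 rad/s.

1.40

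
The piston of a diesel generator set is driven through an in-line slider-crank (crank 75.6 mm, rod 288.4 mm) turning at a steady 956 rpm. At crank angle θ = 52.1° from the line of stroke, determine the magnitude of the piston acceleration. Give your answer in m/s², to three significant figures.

419

ω = 2π·956/60 = 100.1 rad/s
x(θ) = r cosθ + √(L² − r² sin²θ); with ω constant, a = ω²·d²x/dθ².
d²x/dθ² = −r cosθ − r²(cos2θ)/√u − r⁴ sin²2θ/(4u^{3/2}),  u = L² − r² sin²θ = 0.0796159 m².
Substituting r = 0.0756 m, L = 0.2884 m, θ = 52.1°: d²x/dθ² = -0.041813 m.
a = ω²·d²x/dθ² = (100.1)²·(-0.041813) = -419.07 m/s²;  |a| = 419.07 m/s².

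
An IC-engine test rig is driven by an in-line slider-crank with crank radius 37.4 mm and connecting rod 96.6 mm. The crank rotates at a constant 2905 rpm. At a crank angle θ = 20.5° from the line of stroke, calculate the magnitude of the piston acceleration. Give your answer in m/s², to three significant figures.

ω = 2π·2905/60 = 304.2 rad/s
x(θ) = r cosθ + √(L² − r² sin²θ); with ω constant, a = ω²·d²x/dθ².
d²x/dθ² = −r cosθ − r²(cos2θ)/√u − r⁴ sin²2θ/(4u^{3/2}),  u = L² − r² sin²θ = 0.00916001 m².
Substituting r = 0.0374 m, L = 0.0966 m, θ = 20.5°: d²x/dθ² = -0.046302 m.
a = ω²·d²x/dθ² = (304.2)²·(-0.046302) = -4285 m/s²;  |a| = 4285 m/s².

4280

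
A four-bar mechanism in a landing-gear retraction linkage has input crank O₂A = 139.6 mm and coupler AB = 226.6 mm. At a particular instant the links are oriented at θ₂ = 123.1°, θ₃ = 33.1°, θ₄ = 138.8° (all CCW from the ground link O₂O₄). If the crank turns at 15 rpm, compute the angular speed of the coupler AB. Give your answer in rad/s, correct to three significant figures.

0.272

ω₂ = 1.571 rad/s (from 15 rpm).
Differentiating the loop-closure r₂e^{iθ₂}+r₃e^{iθ₃}=r₁+r₄e^{iθ₄} gives r₂ω₂e^{iθ₂}+r₃ω₃e^{iθ₃}=r₄ω₄e^{iθ₄}.
Eliminating the other unknown: ω₃ = r₂ω₂ sin(θ₄−θ₂) / [r₃ sin(θ₃−θ₄)].
Numerator sine = +0.27060; denominator sine = -0.96269.
Result = 0.1396·1.571·(+0.27060) / (0.2266·(-0.96269)) = -0.27201 rad/s; magnitude 0.27201 rad/s.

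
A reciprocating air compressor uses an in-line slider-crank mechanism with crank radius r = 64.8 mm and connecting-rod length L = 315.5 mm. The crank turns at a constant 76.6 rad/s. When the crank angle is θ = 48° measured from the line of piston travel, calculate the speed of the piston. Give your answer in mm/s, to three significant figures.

ω = 76.6 rad/s
For an in-line slider-crank, x = r cosθ + √(L² − r² sin²θ), so v = −rω sinθ·[1 + r cosθ/√(L² − r² sin²θ)].
With r = 0.0648 m, L = 0.3155 m, θ = 48°: √(L² − r² sin²θ) = 0.3118 m.
v = −0.0648·76.6·0.74314·[1 + 0.0648·0.66913/0.3118] = -4.2017 m/s.
|v| = 4.2017 m/s = 4201.7 mm/s.

4200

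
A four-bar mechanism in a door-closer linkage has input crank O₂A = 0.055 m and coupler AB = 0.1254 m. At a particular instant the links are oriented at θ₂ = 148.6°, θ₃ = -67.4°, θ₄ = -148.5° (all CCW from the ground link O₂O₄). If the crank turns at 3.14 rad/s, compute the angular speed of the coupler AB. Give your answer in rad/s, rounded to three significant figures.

1.24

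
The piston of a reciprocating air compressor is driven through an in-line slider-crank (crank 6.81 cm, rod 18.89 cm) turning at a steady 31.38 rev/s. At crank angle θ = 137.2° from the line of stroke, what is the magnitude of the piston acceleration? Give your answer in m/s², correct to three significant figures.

ω = 2π·31.4 = 197.2 rad/s
x(θ) = r cosθ + √(L² − r² sin²θ); with ω constant, a = ω²·d²x/dθ².
d²x/dθ² = −r cosθ − r²(cos2θ)/√u − r⁴ sin²2θ/(4u^{3/2}),  u = L² − r² sin²θ = 0.0335423 m².
Substituting r = 0.0681 m, L = 0.1889 m, θ = 137.2°: d²x/dθ² = +0.047154 m.
a = ω²·d²x/dθ² = (197.2)²·(+0.047154) = +1833.1 m/s²;  |a| = 1833.1 m/s².

1830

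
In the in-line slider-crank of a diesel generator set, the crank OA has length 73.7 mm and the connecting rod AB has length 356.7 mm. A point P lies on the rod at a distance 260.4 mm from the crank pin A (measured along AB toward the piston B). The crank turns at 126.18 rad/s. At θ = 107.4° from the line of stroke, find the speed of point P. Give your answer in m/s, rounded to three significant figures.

ω = 126.2 rad/s.  Crank-pin speed |V_A| = rω = 9.2995 m/s, perpendicular to OA.
Rod angle: sinφ = −(r/L) sinθ ⇒ φ = -11.371°; ω_rod = −rω cosθ/√(L²−r²sin²θ) = +7.9523 rad/s.
V_P = V_A + ω_rod × AP, with AP = 0.2604 m along the rod.
Components: V_Px = −rω sinθ − a·ω_rod·sinφ = -8.4656 m/s;  V_Py = rω cosθ + a·ω_rod·cosφ = -0.75078 m/s.
|V_P| = √(V_Px² + V_Py²) = 8.4989 m/s.

8.50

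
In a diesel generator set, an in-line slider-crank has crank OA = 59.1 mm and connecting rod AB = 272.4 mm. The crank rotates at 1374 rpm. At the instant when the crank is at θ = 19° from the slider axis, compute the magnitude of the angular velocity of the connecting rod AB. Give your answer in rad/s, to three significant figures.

29.6

ω = 143.9 rad/s (converted from 1374 rpm).
The rod makes angle φ with the slider axis where L sinφ = r sinθ; differentiating, L cosφ·φ̇ = r ω cosθ.
L cosφ = √(L² − r² sin²θ) = 0.27172 m.
|ω_rod| = r ω |cosθ| / √(L² − r² sin²θ) = 0.0591·143.9·0.94552/0.27172 = 29.59 rad/s.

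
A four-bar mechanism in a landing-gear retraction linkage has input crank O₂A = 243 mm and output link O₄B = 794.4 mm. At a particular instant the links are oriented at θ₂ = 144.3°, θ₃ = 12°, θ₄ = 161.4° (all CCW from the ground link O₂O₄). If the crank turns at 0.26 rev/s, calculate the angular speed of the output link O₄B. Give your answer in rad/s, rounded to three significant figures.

ω₂ = 1.634 rad/s (from 0.26 rev/s).
Differentiating the loop-closure r₂e^{iθ₂}+r₃e^{iθ₃}=r₁+r₄e^{iθ₄} gives r₂ω₂e^{iθ₂}+r₃ω₃e^{iθ₃}=r₄ω₄e^{iθ₄}.
Eliminating the other unknown: ω₄ = r₂ω₂ sin(θ₂−θ₃) / [r₄ sin(θ₄−θ₃)].
Numerator sine = +0.73963; denominator sine = +0.50904.
Result = 0.243·1.634·(+0.73963) / (0.7944·(+0.50904)) = +0.72608 rad/s; magnitude 0.72608 rad/s.

0.726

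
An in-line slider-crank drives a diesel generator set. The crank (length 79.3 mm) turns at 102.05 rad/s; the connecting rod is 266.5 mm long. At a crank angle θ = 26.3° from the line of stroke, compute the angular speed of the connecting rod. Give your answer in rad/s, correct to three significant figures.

27.5

ω = 102 rad/s
The rod makes angle φ with the slider axis where L sinφ = r sinθ; differentiating, L cosφ·φ̇ = r ω cosθ.
L cosφ = √(L² − r² sin²θ) = 0.26417 m.
|ω_rod| = r ω |cosθ| / √(L² − r² sin²θ) = 0.0793·102·0.89649/0.26417 = 27.463 rad/s.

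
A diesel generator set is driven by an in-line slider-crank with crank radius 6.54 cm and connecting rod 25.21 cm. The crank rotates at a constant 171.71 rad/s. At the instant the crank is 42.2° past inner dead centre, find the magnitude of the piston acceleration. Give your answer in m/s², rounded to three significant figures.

1490

ω = 171.7 rad/s
x(θ) = r cosθ + √(L² − r² sin²θ); with ω constant, a = ω²·d²x/dθ².
d²x/dθ² = −r cosθ − r²(cos2θ)/√u − r⁴ sin²2θ/(4u^{3/2}),  u = L² − r² sin²θ = 0.0616245 m².
Substituting r = 0.0654 m, L = 0.2521 m, θ = 42.2°: d²x/dθ² = -0.050426 m.
a = ω²·d²x/dθ² = (171.7)²·(-0.050426) = -1486.8 m/s²;  |a| = 1486.8 m/s².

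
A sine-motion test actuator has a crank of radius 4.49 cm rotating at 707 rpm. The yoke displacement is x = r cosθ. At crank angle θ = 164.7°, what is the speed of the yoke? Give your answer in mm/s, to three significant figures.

ω = 74.04 rad/s (from 707 rpm).
x = r cosθ ⇒ ẋ = −rω sinθ.
|v| = rω|sinθ| = 0.0449·74.04·|sin 164.7°| = 0.87718 m/s = 877.18 mm/s.

877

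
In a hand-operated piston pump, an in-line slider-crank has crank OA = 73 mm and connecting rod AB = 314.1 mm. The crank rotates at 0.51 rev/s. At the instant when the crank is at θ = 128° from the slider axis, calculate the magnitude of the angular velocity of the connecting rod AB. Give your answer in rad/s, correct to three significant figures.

0.466

ω = 3.204 rad/s (converted from 0.51 rev/s).
The rod makes angle φ with the slider axis where L sinφ = r sinθ; differentiating, L cosφ·φ̇ = r ω cosθ.
L cosφ = √(L² − r² sin²θ) = 0.30879 m.
|ω_rod| = r ω |cosθ| / √(L² − r² sin²θ) = 0.073·3.204·0.61566/0.30879 = 0.4664 rad/s.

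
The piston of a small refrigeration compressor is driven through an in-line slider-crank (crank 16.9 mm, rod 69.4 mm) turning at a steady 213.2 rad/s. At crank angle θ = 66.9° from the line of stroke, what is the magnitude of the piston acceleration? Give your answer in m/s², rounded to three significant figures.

170

ω = 213.2 rad/s
x(θ) = r cosθ + √(L² − r² sin²θ); with ω constant, a = ω²·d²x/dθ².
d²x/dθ² = −r cosθ − r²(cos2θ)/√u − r⁴ sin²2θ/(4u^{3/2}),  u = L² − r² sin²θ = 0.00457471 m².
Substituting r = 0.0169 m, L = 0.0694 m, θ = 66.9°: d²x/dθ² = -0.0037421 m.
a = ω²·d²x/dθ² = (213.2)²·(-0.0037421) = -170.09 m/s²;  |a| = 170.09 m/s².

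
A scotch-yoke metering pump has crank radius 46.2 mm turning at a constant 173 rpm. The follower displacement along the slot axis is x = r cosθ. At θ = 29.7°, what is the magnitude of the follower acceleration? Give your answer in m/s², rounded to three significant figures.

13.2

ω = 18.12 rad/s (from 173 rpm).
x = r cosθ ⇒ ẍ = −rω² cosθ (ω constant).
|a| = rω²|cosθ| = 0.0462·(18.12)²·|cos 29.7°| = 13.171 m/s².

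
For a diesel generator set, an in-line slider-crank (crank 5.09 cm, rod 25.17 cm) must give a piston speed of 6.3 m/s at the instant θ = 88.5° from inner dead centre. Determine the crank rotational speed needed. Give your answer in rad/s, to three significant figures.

123

For an in-line slider-crank, |v_piston| = rω|sinθ|·[1 + r cosθ/√(L² − r² sin²θ)].
With r = 0.0509 m, L = 0.2517 m, θ = 88.5°: the bracketed kinematic factor |dx/dθ| = 0.051158 m.
ω = v/|dx/dθ| = 6.3/0.051158 = 123.15 rad/s.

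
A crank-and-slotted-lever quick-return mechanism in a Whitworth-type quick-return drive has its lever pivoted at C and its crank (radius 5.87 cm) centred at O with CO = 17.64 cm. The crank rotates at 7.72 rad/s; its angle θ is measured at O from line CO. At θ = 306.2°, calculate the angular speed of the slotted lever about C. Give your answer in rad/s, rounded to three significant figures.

1.58

ω = 7.72 rad/s
Crank pin A relative to C: A = (d + r cosθ, r sinθ); lever angle φ = atan2(r sinθ, d + r cosθ).
Differentiating tanφ: φ̇ = rω(d cosθ + r)/(d² + r² + 2dr cosθ).
d² + r² + 2dr cosθ = |CA|² = 0.0467937 m²;  d cosθ + r = +0.16288 m.
|ω_lever| = |0.0587·7.72·+0.16288| / 0.0467937 = 1.5774 rad/s.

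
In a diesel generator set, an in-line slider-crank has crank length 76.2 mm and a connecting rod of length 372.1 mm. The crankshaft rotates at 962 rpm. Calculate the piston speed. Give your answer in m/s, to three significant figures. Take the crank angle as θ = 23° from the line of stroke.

3.57

ω = 2π·962/60 = 100.7 rad/s
For an in-line slider-crank, x = r cosθ + √(L² − r² sin²θ), so v = −rω sinθ·[1 + r cosθ/√(L² − r² sin²θ)].
With r = 0.0762 m, L = 0.3721 m, θ = 23°: √(L² − r² sin²θ) = 0.37091 m.
v = −0.0762·100.7·0.39073·[1 + 0.0762·0.92050/0.37091] = -3.5666 m/s.
|v| = 3.5666 m/s.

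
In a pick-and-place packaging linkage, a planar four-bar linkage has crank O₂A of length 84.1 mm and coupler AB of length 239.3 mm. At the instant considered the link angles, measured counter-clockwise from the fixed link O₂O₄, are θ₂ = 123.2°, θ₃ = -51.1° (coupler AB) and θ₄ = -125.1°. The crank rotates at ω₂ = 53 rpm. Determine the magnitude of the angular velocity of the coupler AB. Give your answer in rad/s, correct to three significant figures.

ω₂ = 5.55 rad/s (from 53 rpm).
Differentiating the loop-closure r₂e^{iθ₂}+r₃e^{iθ₃}=r₁+r₄e^{iθ₄} gives r₂ω₂e^{iθ₂}+r₃ω₃e^{iθ₃}=r₄ω₄e^{iθ₄}.
Eliminating the other unknown: ω₃ = r₂ω₂ sin(θ₄−θ₂) / [r₃ sin(θ₃−θ₄)].
Numerator sine = +0.92913; denominator sine = +0.96126.
Result = 0.0841·5.55·(+0.92913) / (0.2393·(+0.96126)) = +1.8854 rad/s; magnitude 1.8854 rad/s.

1.89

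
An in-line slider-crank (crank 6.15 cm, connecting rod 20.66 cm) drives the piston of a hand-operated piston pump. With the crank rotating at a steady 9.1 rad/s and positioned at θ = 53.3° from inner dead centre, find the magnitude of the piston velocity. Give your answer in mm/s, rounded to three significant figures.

ω = 9.1 rad/s
For an in-line slider-crank, x = r cosθ + √(L² − r² sin²θ), so v = −rω sinθ·[1 + r cosθ/√(L² − r² sin²θ)].
With r = 0.0615 m, L = 0.2066 m, θ = 53.3°: √(L² − r² sin²θ) = 0.20063 m.
v = −0.0615·9.1·0.80178·[1 + 0.0615·0.59763/0.20063] = -0.53092 m/s.
|v| = 0.53092 m/s = 530.92 mm/s.

531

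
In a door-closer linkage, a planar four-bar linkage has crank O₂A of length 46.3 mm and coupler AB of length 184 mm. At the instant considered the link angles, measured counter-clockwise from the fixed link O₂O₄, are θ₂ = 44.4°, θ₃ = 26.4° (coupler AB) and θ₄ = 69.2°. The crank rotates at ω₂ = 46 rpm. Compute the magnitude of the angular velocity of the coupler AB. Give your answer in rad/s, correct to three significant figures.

ω₂ = 4.817 rad/s (from 46 rpm).
Differentiating the loop-closure r₂e^{iθ₂}+r₃e^{iθ₃}=r₁+r₄e^{iθ₄} gives r₂ω₂e^{iθ₂}+r₃ω₃e^{iθ₃}=r₄ω₄e^{iθ₄}.
Eliminating the other unknown: ω₃ = r₂ω₂ sin(θ₄−θ₂) / [r₃ sin(θ₃−θ₄)].
Numerator sine = +0.41945; denominator sine = -0.67944.
Result = 0.0463·4.817·(+0.41945) / (0.184·(-0.67944)) = -0.74831 rad/s; magnitude 0.74831 rad/s.

0.748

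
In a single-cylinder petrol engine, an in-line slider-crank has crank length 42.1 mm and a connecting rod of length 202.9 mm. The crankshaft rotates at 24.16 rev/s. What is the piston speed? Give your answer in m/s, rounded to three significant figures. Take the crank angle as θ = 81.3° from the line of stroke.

6.52

ω = 2π·24.2 = 151.8 rad/s
For an in-line slider-crank, x = r cosθ + √(L² − r² sin²θ), so v = −rω sinθ·[1 + r cosθ/√(L² − r² sin²θ)].
With r = 0.0421 m, L = 0.2029 m, θ = 81.3°: √(L² − r² sin²θ) = 0.19859 m.
v = −0.0421·151.8·0.98849·[1 + 0.0421·0.15126/0.19859] = -6.5199 m/s.
|v| = 6.5199 m/s.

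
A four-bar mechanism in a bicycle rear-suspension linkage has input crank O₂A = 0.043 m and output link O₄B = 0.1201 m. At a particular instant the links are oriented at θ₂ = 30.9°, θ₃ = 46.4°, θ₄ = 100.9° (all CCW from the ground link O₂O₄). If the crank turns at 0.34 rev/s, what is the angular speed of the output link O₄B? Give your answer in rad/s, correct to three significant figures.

ω₂ = 2.136 rad/s (from 0.34 rev/s).
Differentiating the loop-closure r₂e^{iθ₂}+r₃e^{iθ₃}=r₁+r₄e^{iθ₄} gives r₂ω₂e^{iθ₂}+r₃ω₃e^{iθ₃}=r₄ω₄e^{iθ₄}.
Eliminating the other unknown: ω₄ = r₂ω₂ sin(θ₂−θ₃) / [r₄ sin(θ₄−θ₃)].
Numerator sine = -0.26724; denominator sine = +0.81412.
Result = 0.043·2.136·(-0.26724) / (0.1201·(+0.81412)) = -0.25107 rad/s; magnitude 0.25107 rad/s.

0.251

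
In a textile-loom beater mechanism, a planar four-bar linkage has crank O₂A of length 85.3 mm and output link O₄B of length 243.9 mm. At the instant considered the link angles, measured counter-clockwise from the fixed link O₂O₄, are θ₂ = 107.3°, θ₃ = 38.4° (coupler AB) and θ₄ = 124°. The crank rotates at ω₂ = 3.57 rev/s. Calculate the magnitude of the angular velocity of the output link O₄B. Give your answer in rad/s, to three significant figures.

ω₂ = 22.43 rad/s (from 3.57 rev/s).
Differentiating the loop-closure r₂e^{iθ₂}+r₃e^{iθ₃}=r₁+r₄e^{iθ₄} gives r₂ω₂e^{iθ₂}+r₃ω₃e^{iθ₃}=r₄ω₄e^{iθ₄}.
Eliminating the other unknown: ω₄ = r₂ω₂ sin(θ₂−θ₃) / [r₄ sin(θ₄−θ₃)].
Numerator sine = +0.93295; denominator sine = +0.99705.
Result = 0.0853·22.43·(+0.93295) / (0.2439·(+0.99705)) = +7.3405 rad/s; magnitude 7.3405 rad/s.

7.34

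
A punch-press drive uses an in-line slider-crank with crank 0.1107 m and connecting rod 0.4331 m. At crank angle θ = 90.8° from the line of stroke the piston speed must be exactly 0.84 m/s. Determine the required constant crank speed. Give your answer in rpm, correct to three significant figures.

72.7

For an in-line slider-crank, |v_piston| = rω|sinθ|·[1 + r cosθ/√(L² − r² sin²θ)].
With r = 0.1107 m, L = 0.4331 m, θ = 90.8°: the bracketed kinematic factor |dx/dθ| = 0.11028 m.
ω = v/|dx/dθ| = 0.84/0.11028 = 7.6169 rad/s.
N = 60ω/(2π) = 72.736 rpm.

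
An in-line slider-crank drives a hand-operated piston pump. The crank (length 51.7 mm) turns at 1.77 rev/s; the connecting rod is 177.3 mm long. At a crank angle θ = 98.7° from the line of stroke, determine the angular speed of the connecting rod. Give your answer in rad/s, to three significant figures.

0.512

ω = 11.12 rad/s (converted from 1.77 rev/s).
The rod makes angle φ with the slider axis where L sinφ = r sinθ; differentiating, L cosφ·φ̇ = r ω cosθ.
L cosφ = √(L² − r² sin²θ) = 0.16978 m.
|ω_rod| = r ω |cosθ| / √(L² − r² sin²θ) = 0.0517·11.12·0.15126/0.16978 = 0.51227 rad/s.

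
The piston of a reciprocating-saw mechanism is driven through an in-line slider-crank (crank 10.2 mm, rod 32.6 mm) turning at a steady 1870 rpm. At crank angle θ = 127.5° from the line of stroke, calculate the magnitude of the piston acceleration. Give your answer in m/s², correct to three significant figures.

268

ω = 2π·1870/60 = 195.8 rad/s
x(θ) = r cosθ + √(L² − r² sin²θ); with ω constant, a = ω²·d²x/dθ².
d²x/dθ² = −r cosθ − r²(cos2θ)/√u − r⁴ sin²2θ/(4u^{3/2}),  u = L² − r² sin²θ = 0.000997276 m².
Substituting r = 0.0102 m, L = 0.0326 m, θ = 127.5°: d²x/dθ² = +0.0069819 m.
a = ω²·d²x/dθ² = (195.8)²·(+0.0069819) = +267.74 m/s²;  |a| = 267.74 m/s².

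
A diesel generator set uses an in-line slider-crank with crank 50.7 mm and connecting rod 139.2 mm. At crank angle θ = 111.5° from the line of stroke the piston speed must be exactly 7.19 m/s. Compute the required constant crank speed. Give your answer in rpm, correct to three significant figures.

For an in-line slider-crank, |v_piston| = rω|sinθ|·[1 + r cosθ/√(L² − r² sin²θ)].
With r = 0.0507 m, L = 0.1392 m, θ = 111.5°: the bracketed kinematic factor |dx/dθ| = 0.040479 m.
ω = v/|dx/dθ| = 7.19/0.040479 = 177.62 rad/s.
N = 60ω/(2π) = 1696.2 rpm.

1700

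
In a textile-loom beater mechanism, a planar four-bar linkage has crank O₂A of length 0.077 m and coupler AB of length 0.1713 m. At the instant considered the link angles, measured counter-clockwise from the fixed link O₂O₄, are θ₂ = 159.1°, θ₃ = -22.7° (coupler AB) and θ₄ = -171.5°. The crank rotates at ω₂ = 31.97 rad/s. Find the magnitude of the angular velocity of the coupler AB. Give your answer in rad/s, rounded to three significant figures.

ω₂ = 31.97 rad/s
Differentiating the loop-closure r₂e^{iθ₂}+r₃e^{iθ₃}=r₁+r₄e^{iθ₄} gives r₂ω₂e^{iθ₂}+r₃ω₃e^{iθ₃}=r₄ω₄e^{iθ₄}.
Eliminating the other unknown: ω₃ = r₂ω₂ sin(θ₄−θ₂) / [r₃ sin(θ₃−θ₄)].
Numerator sine = +0.49090; denominator sine = +0.51803.
Result = 0.077·31.97·(+0.49090) / (0.1713·(+0.51803)) = +13.618 rad/s; magnitude 13.618 rad/s.

13.6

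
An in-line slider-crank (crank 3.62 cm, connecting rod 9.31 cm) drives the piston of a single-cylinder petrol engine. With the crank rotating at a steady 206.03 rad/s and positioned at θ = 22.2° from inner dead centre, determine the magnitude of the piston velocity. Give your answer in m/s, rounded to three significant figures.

ω = 206 rad/s
For an in-line slider-crank, x = r cosθ + √(L² − r² sin²θ), so v = −rω sinθ·[1 + r cosθ/√(L² − r² sin²θ)].
With r = 0.0362 m, L = 0.0931 m, θ = 22.2°: √(L² − r² sin²θ) = 0.09209 m.
v = −0.0362·206·0.37784·[1 + 0.0362·0.92587/0.09209] = -3.8437 m/s.
|v| = 3.8437 m/s.

3.84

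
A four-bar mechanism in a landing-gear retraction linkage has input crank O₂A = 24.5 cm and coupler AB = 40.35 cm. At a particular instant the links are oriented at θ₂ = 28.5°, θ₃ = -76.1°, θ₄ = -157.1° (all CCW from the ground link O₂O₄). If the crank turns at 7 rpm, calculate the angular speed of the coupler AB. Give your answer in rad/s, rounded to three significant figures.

0.0440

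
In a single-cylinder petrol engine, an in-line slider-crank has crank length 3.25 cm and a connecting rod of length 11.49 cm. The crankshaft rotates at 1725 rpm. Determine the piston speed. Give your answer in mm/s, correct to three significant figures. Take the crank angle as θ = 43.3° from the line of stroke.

4870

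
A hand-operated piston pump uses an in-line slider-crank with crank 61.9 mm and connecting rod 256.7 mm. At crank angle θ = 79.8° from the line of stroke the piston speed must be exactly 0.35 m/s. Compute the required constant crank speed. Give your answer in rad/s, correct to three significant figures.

5.50

For an in-line slider-crank, |v_piston| = rω|sinθ|·[1 + r cosθ/√(L² − r² sin²θ)].
With r = 0.0619 m, L = 0.2567 m, θ = 79.8°: the bracketed kinematic factor |dx/dθ| = 0.0636 m.
ω = v/|dx/dθ| = 0.35/0.0636 = 5.5032 rad/s.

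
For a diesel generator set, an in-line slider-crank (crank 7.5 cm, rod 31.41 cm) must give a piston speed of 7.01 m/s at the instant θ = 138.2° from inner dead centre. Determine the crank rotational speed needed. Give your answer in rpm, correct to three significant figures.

For an in-line slider-crank, |v_piston| = rω|sinθ|·[1 + r cosθ/√(L² − r² sin²θ)].
With r = 0.075 m, L = 0.3141 m, θ = 138.2°: the bracketed kinematic factor |dx/dθ| = 0.040977 m.
ω = v/|dx/dθ| = 7.01/0.040977 = 171.07 rad/s.
N = 60ω/(2π) = 1633.6 rpm.

1630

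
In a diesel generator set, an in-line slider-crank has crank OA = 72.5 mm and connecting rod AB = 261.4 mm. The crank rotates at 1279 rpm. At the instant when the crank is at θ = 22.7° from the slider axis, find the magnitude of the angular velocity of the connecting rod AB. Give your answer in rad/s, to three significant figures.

ω = 133.9 rad/s (converted from 1279 rpm).
The rod makes angle φ with the slider axis where L sinφ = r sinθ; differentiating, L cosφ·φ̇ = r ω cosθ.
L cosφ = √(L² − r² sin²θ) = 0.2599 m.
|ω_rod| = r ω |cosθ| / √(L² − r² sin²θ) = 0.0725·133.9·0.92254/0.2599 = 34.468 rad/s.

34.5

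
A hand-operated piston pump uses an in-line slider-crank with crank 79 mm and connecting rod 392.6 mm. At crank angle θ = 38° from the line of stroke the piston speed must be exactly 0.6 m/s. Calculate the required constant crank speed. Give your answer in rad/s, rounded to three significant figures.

For an in-line slider-crank, |v_piston| = rω|sinθ|·[1 + r cosθ/√(L² − r² sin²θ)].
With r = 0.079 m, L = 0.3926 m, θ = 38°: the bracketed kinematic factor |dx/dθ| = 0.056409 m.
ω = v/|dx/dθ| = 0.6/0.056409 = 10.637 rad/s.

10.6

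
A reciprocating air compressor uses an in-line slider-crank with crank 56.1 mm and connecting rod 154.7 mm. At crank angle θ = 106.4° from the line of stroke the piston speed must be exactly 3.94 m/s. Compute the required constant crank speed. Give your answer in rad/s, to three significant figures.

For an in-line slider-crank, |v_piston| = rω|sinθ|·[1 + r cosθ/√(L² − r² sin²θ)].
With r = 0.0561 m, L = 0.1547 m, θ = 106.4°: the bracketed kinematic factor |dx/dθ| = 0.04794 m.
ω = v/|dx/dθ| = 3.94/0.04794 = 82.186 rad/s.

82.2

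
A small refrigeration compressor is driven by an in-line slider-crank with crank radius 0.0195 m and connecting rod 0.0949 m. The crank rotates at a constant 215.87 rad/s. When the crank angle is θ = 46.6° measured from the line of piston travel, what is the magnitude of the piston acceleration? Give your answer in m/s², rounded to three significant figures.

616

ω = 215.9 rad/s
x(θ) = r cosθ + √(L² − r² sin²θ); with ω constant, a = ω²·d²x/dθ².
d²x/dθ² = −r cosθ − r²(cos2θ)/√u − r⁴ sin²2θ/(4u^{3/2}),  u = L² − r² sin²θ = 0.00880527 m².
Substituting r = 0.0195 m, L = 0.0949 m, θ = 46.6°: d²x/dθ² = -0.013216 m.
a = ω²·d²x/dθ² = (215.9)²·(-0.013216) = -615.85 m/s²;  |a| = 615.85 m/s².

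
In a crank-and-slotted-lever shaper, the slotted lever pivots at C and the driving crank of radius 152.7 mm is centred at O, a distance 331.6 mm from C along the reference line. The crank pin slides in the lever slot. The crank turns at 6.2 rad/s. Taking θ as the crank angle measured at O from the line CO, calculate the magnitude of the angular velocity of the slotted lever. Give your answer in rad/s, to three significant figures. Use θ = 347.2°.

ω = 6.2 rad/s
Crank pin A relative to C: A = (d + r cosθ, r sinθ); lever angle φ = atan2(r sinθ, d + r cosθ).
Differentiating tanφ: φ̇ = rω(d cosθ + r)/(d² + r² + 2dr cosθ).
d² + r² + 2dr cosθ = |CA|² = 0.23203 m²;  d cosθ + r = +0.47606 m.
|ω_lever| = |0.1527·6.2·+0.47606| / 0.23203 = 1.9424 rad/s.

1.94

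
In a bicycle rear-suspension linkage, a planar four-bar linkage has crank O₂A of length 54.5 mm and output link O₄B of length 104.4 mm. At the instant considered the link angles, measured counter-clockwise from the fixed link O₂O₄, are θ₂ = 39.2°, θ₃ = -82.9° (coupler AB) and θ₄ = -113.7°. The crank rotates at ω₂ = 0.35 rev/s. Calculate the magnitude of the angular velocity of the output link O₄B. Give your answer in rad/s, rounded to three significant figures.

ω₂ = 2.199 rad/s (from 0.35 rev/s).
Differentiating the loop-closure r₂e^{iθ₂}+r₃e^{iθ₃}=r₁+r₄e^{iθ₄} gives r₂ω₂e^{iθ₂}+r₃ω₃e^{iθ₃}=r₄ω₄e^{iθ₄}.
Eliminating the other unknown: ω₄ = r₂ω₂ sin(θ₂−θ₃) / [r₄ sin(θ₄−θ₃)].
Numerator sine = +0.84712; denominator sine = -0.51204.
Result = 0.0545·2.199·(+0.84712) / (0.1044·(-0.51204)) = -1.8993 rad/s; magnitude 1.8993 rad/s.

1.90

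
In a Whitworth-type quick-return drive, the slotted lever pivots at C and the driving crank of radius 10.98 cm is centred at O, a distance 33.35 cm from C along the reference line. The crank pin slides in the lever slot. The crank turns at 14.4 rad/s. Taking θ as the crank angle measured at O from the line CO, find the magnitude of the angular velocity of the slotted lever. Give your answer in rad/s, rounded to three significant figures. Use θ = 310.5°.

3.02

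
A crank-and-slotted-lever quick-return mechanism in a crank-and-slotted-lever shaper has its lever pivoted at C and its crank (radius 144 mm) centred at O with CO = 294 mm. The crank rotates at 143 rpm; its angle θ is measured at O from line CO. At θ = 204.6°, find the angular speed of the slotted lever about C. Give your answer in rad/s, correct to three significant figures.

8.81

ω = 14.97 rad/s (from 143 rpm).
Crank pin A relative to C: A = (d + r cosθ, r sinθ); lever angle φ = atan2(r sinθ, d + r cosθ).
Differentiating tanφ: φ̇ = rω(d cosθ + r)/(d² + r² + 2dr cosθ).
d² + r² + 2dr cosθ = |CA|² = 0.0301852 m²;  d cosθ + r = -0.12332 m.
|ω_lever| = |0.144·14.97·-0.12332| / 0.0301852 = 8.8095 rad/s.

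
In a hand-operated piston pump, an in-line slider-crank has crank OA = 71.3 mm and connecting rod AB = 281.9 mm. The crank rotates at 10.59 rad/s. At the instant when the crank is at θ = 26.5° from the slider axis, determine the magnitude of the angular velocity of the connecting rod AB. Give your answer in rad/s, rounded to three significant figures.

ω = 10.59 rad/s
The rod makes angle φ with the slider axis where L sinφ = r sinθ; differentiating, L cosφ·φ̇ = r ω cosθ.
L cosφ = √(L² − r² sin²θ) = 0.2801 m.
|ω_rod| = r ω |cosθ| / √(L² − r² sin²θ) = 0.0713·10.59·0.89493/0.2801 = 2.4125 rad/s.

2.41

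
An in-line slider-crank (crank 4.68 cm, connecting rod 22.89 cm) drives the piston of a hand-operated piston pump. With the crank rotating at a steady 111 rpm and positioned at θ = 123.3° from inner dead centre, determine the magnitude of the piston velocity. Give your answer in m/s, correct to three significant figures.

0.403

ω = 2π·111/60 = 11.62 rad/s
For an in-line slider-crank, x = r cosθ + √(L² − r² sin²θ), so v = −rω sinθ·[1 + r cosθ/√(L² − r² sin²θ)].
With r = 0.0468 m, L = 0.2289 m, θ = 123.3°: √(L² − r² sin²θ) = 0.22553 m.
v = −0.0468·11.62·0.83581·[1 + 0.0468·-0.54902/0.22553] = -0.40288 m/s.
|v| = 0.40288 m/s.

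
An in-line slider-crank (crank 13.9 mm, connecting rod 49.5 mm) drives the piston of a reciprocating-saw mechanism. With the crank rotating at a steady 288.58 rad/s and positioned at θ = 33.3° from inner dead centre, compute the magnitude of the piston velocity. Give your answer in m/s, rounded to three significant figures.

ω = 288.6 rad/s
For an in-line slider-crank, x = r cosθ + √(L² − r² sin²θ), so v = −rω sinθ·[1 + r cosθ/√(L² − r² sin²θ)].
With r = 0.0139 m, L = 0.0495 m, θ = 33.3°: √(L² − r² sin²θ) = 0.048908 m.
v = −0.0139·288.6·0.54902·[1 + 0.0139·0.83581/0.048908] = -2.7254 m/s.
|v| = 2.7254 m/s.

2.73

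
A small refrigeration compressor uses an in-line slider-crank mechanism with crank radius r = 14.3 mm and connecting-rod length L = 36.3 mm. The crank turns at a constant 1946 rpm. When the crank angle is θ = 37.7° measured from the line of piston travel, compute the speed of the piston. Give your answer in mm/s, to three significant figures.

2350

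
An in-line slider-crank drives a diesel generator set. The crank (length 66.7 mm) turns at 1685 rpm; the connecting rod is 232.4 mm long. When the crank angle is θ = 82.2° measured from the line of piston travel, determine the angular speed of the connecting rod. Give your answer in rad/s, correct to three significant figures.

7.17

ω = 176.5 rad/s (converted from 1685 rpm).
The rod makes angle φ with the slider axis where L sinφ = r sinθ; differentiating, L cosφ·φ̇ = r ω cosθ.
L cosφ = √(L² − r² sin²θ) = 0.22281 m.
|ω_rod| = r ω |cosθ| / √(L² − r² sin²θ) = 0.0667·176.5·0.13572/0.22281 = 7.169 rad/s.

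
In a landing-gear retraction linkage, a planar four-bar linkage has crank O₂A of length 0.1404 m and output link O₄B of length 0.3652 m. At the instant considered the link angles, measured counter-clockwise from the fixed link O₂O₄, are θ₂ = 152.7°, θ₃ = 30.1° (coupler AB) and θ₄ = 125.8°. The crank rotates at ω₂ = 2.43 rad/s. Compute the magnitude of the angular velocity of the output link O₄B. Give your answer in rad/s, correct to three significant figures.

0.791

ω₂ = 2.43 rad/s
Differentiating the loop-closure r₂e^{iθ₂}+r₃e^{iθ₃}=r₁+r₄e^{iθ₄} gives r₂ω₂e^{iθ₂}+r₃ω₃e^{iθ₃}=r₄ω₄e^{iθ₄}.
Eliminating the other unknown: ω₄ = r₂ω₂ sin(θ₂−θ₃) / [r₄ sin(θ₄−θ₃)].
Numerator sine = +0.84245; denominator sine = +0.99506.
Result = 0.1404·2.43·(+0.84245) / (0.3652·(+0.99506)) = +0.79093 rad/s; magnitude 0.79093 rad/s.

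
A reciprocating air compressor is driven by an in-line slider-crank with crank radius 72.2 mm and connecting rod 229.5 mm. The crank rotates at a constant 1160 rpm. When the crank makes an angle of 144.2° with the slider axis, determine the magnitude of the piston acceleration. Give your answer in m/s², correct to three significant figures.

749

ω = 2π·1160/60 = 121.5 rad/s
x(θ) = r cosθ + √(L² − r² sin²θ); with ω constant, a = ω²·d²x/dθ².
d²x/dθ² = −r cosθ − r²(cos2θ)/√u − r⁴ sin²2θ/(4u^{3/2}),  u = L² − r² sin²θ = 0.0508865 m².
Substituting r = 0.0722 m, L = 0.2295 m, θ = 144.2°: d²x/dθ² = +0.050732 m.
a = ω²·d²x/dθ² = (121.5)²·(+0.050732) = +748.61 m/s²;  |a| = 748.61 m/s².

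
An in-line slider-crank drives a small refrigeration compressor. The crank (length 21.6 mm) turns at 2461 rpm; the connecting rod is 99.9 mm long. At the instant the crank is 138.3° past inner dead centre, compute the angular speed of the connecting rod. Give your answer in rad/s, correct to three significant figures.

42.0

ω = 257.7 rad/s (converted from 2461 rpm).
The rod makes angle φ with the slider axis where L sinφ = r sinθ; differentiating, L cosφ·φ̇ = r ω cosθ.
L cosφ = √(L² − r² sin²θ) = 0.098861 m.
|ω_rod| = r ω |cosθ| / √(L² − r² sin²θ) = 0.0216·257.7·0.74664/0.098861 = 42.041 rad/s.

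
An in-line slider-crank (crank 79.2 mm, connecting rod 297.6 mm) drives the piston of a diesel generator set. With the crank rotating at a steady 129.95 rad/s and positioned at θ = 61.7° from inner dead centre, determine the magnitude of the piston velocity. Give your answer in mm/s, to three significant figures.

10200

ω = 129.9 rad/s
For an in-line slider-crank, x = r cosθ + √(L² − r² sin²θ), so v = −rω sinθ·[1 + r cosθ/√(L² − r² sin²θ)].
With r = 0.0792 m, L = 0.2976 m, θ = 61.7°: √(L² − r² sin²θ) = 0.28931 m.
v = −0.0792·129.9·0.88048·[1 + 0.0792·0.47409/0.28931] = -10.238 m/s.
|v| = 10.238 m/s = 10238 mm/s.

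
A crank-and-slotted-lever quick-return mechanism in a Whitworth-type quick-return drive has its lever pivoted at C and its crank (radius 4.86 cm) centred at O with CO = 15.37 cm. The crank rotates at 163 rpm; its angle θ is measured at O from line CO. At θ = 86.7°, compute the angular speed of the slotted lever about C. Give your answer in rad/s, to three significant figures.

ω = 17.07 rad/s (from 163 rpm).
Crank pin A relative to C: A = (d + r cosθ, r sinθ); lever angle φ = atan2(r sinθ, d + r cosθ).
Differentiating tanφ: φ̇ = rω(d cosθ + r)/(d² + r² + 2dr cosθ).
d² + r² + 2dr cosθ = |CA|² = 0.0268456 m²;  d cosθ + r = +0.057448 m.
|ω_lever| = |0.0486·17.07·+0.057448| / 0.0268456 = 1.7752 rad/s.

1.78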